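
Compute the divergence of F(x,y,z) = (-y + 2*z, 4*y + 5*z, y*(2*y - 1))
4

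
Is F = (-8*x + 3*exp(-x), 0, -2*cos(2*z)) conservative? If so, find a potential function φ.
Yes, F is conservative. φ = -4*x**2 - sin(2*z) - 3*exp(-x)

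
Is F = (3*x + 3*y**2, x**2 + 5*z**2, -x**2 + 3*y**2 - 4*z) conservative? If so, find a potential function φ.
No, ∇×F = (6*y - 10*z, 2*x, 2*x - 6*y) ≠ 0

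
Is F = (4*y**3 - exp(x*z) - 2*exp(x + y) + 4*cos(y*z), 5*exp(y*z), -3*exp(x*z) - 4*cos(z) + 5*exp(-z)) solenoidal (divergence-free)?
No, ∇·F = -3*x*exp(x*z) - z*exp(x*z) + 5*z*exp(y*z) - 2*exp(x + y) + 4*sin(z) - 5*exp(-z)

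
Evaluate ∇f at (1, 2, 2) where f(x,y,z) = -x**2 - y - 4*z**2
(-2, -1, -16)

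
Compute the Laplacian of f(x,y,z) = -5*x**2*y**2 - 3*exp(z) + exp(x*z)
x**2*exp(x*z) - 10*x**2 - 10*y**2 + z**2*exp(x*z) - 3*exp(z)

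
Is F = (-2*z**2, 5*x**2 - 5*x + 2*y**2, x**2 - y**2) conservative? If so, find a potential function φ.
No, ∇×F = (-2*y, -2*x - 4*z, 10*x - 5) ≠ 0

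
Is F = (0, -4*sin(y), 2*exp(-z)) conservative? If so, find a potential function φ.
Yes, F is conservative. φ = 4*cos(y) - 2*exp(-z)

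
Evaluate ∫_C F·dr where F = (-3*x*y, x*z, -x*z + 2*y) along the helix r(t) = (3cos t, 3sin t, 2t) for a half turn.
9*pi**2/2 + 48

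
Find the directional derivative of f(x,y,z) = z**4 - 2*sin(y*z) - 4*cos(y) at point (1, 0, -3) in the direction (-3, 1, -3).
330*sqrt(19)/19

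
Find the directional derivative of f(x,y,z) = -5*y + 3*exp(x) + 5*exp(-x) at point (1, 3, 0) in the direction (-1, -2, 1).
sqrt(6)*(-3*exp(2) + 5 + 10*E)*exp(-1)/6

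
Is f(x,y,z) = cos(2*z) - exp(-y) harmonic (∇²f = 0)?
No, ∇²f = -4*cos(2*z) - exp(-y)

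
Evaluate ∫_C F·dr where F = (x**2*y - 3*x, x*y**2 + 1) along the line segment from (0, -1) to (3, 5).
123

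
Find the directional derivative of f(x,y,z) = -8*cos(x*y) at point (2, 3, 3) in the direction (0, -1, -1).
-8*sqrt(2)*sin(6)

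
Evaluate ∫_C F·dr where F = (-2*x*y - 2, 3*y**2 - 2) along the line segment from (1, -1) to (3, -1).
4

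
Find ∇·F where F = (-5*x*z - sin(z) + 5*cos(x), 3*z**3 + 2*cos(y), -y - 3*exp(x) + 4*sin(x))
-5*z - 5*sin(x) - 2*sin(y)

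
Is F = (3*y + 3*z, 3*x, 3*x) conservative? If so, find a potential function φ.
Yes, F is conservative. φ = 3*x*(y + z)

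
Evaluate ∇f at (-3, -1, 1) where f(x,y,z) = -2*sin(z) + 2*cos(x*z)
(2*sin(3), 0, -2*cos(1) - 6*sin(3))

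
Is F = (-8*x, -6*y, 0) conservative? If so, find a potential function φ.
Yes, F is conservative. φ = -4*x**2 - 3*y**2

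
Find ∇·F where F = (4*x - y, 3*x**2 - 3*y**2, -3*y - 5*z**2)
-6*y - 10*z + 4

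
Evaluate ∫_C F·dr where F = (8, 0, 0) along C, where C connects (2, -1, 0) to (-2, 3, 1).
-32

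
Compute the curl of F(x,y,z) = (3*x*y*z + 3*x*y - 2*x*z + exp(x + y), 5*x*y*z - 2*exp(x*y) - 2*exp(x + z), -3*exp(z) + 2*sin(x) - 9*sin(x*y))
(-5*x*y - 9*x*cos(x*y) + 2*exp(x + z), 3*x*y - 2*x + 9*y*cos(x*y) - 2*cos(x), -3*x*z - 3*x + 5*y*z - 2*y*exp(x*y) - exp(x + y) - 2*exp(x + z))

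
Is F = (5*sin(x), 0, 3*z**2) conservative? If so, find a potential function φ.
Yes, F is conservative. φ = z**3 - 5*cos(x)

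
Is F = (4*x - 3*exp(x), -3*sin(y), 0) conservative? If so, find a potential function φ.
Yes, F is conservative. φ = 2*x**2 - 3*exp(x) + 3*cos(y)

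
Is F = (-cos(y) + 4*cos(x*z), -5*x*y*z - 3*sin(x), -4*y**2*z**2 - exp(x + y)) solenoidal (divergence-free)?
No, ∇·F = -z*(5*x + 8*y**2 + 4*sin(x*z))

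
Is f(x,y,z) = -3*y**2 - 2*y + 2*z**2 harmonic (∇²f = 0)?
No, ∇²f = -2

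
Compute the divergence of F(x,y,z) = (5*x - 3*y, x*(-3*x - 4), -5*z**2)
5 - 10*z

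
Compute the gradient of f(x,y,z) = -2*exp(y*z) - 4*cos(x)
(4*sin(x), -2*z*exp(y*z), -2*y*exp(y*z))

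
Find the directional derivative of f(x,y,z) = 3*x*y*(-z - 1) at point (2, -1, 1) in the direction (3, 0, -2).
6*sqrt(13)/13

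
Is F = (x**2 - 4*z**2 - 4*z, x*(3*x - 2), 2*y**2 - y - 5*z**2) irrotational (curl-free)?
No, ∇×F = (4*y - 1, -8*z - 4, 6*x - 2)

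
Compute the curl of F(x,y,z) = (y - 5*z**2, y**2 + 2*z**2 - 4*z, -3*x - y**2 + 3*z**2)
(-2*y - 4*z + 4, 3 - 10*z, -1)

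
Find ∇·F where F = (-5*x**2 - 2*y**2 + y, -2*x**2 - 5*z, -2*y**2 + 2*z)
2 - 10*x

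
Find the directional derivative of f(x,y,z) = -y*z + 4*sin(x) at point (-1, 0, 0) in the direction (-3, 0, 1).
-6*sqrt(10)*cos(1)/5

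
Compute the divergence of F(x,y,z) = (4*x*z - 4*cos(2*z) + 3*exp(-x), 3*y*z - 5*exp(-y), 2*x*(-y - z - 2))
-2*x + 7*z + 5*exp(-y) - 3*exp(-x)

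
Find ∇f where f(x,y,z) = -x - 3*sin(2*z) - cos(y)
(-1, sin(y), -6*cos(2*z))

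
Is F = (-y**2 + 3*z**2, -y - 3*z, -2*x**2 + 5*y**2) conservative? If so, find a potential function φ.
No, ∇×F = (10*y + 3, 4*x + 6*z, 2*y) ≠ 0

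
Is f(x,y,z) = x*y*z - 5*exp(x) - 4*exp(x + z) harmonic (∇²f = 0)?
No, ∇²f = (-8*exp(z) - 5)*exp(x)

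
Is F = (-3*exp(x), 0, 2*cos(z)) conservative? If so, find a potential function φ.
Yes, F is conservative. φ = -3*exp(x) + 2*sin(z)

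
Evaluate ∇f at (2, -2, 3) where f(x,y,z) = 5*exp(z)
(0, 0, 5*exp(3))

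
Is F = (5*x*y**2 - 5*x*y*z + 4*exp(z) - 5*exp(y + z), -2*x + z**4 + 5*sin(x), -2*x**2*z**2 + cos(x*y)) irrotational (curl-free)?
No, ∇×F = (-x*sin(x*y) - 4*z**3, -5*x*y + 4*x*z**2 + y*sin(x*y) + 4*exp(z) - 5*exp(y + z), -10*x*y + 5*x*z + 5*exp(y + z) + 5*cos(x) - 2)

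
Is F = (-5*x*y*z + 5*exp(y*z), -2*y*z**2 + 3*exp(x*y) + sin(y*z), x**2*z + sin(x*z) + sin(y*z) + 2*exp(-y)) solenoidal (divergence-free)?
No, ∇·F = x**2 + 3*x*exp(x*y) + x*cos(x*z) - 5*y*z + y*cos(y*z) - 2*z**2 + z*cos(y*z)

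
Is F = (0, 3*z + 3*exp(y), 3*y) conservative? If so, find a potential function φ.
Yes, F is conservative. φ = 3*y*z + 3*exp(y)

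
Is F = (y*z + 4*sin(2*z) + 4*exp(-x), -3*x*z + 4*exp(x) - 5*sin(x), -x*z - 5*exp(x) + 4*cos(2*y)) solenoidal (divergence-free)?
No, ∇·F = -x - 4*exp(-x)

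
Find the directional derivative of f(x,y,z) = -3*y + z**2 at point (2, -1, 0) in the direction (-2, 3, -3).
-9*sqrt(22)/22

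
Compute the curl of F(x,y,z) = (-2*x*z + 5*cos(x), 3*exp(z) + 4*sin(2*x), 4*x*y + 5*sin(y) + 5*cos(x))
(4*x - 3*exp(z) + 5*cos(y), -2*x - 4*y + 5*sin(x), 8*cos(2*x))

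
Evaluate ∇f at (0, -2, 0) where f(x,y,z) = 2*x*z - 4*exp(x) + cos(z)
(-4, 0, 0)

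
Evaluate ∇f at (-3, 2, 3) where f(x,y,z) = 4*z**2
(0, 0, 24)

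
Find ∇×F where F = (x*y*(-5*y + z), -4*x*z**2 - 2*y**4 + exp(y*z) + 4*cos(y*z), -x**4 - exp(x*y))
(8*x*z - x*exp(x*y) - y*exp(y*z) + 4*y*sin(y*z), 4*x**3 + x*y + y*exp(x*y), 10*x*y - x*z - 4*z**2)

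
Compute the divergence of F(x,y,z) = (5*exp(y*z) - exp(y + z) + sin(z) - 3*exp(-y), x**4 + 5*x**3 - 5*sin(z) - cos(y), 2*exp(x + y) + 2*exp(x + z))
2*exp(x + z) + sin(y)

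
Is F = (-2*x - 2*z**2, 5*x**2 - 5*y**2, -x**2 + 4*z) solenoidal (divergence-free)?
No, ∇·F = 2 - 10*y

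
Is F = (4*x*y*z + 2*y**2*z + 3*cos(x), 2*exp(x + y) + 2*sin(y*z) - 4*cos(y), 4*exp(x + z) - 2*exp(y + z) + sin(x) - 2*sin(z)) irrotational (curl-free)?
No, ∇×F = (-2*y*cos(y*z) - 2*exp(y + z), 4*x*y + 2*y**2 - 4*exp(x + z) - cos(x), -4*x*z - 4*y*z + 2*exp(x + y))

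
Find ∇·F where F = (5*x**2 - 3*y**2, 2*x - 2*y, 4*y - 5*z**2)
10*x - 10*z - 2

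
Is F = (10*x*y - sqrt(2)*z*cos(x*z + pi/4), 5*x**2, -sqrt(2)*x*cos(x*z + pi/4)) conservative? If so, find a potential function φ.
Yes, F is conservative. φ = 5*x**2*y - sqrt(2)*sin(x*z + pi/4)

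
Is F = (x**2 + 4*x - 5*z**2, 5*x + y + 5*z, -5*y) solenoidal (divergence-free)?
No, ∇·F = 2*x + 5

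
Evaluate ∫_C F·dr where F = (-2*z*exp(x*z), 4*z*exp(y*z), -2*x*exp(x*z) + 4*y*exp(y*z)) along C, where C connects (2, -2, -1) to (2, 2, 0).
-4*exp(2) + 2*exp(-2) + 2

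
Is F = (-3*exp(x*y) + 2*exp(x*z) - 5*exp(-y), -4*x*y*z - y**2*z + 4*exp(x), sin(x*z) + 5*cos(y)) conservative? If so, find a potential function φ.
No, ∇×F = (4*x*y + y**2 - 5*sin(y), 2*x*exp(x*z) - z*cos(x*z), 3*x*exp(x*y) - 4*y*z + 4*exp(x) - 5*exp(-y)) ≠ 0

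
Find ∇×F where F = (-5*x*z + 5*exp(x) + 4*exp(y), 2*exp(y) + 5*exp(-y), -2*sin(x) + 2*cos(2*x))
(0, -5*x + 4*sin(2*x) + 2*cos(x), -4*exp(y))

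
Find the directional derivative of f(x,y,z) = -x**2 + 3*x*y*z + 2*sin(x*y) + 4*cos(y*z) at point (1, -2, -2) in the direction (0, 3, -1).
sqrt(10)*(8*sin(4) - 6 + 3*cos(2))/5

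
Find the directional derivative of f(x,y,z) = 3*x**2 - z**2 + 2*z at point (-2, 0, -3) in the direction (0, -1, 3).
12*sqrt(10)/5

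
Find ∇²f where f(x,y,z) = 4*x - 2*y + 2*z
0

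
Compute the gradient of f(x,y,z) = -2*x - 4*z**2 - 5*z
(-2, 0, -8*z - 5)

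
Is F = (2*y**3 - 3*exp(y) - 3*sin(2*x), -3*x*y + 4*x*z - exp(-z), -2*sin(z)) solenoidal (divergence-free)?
No, ∇·F = -3*x - 6*cos(2*x) - 2*cos(z)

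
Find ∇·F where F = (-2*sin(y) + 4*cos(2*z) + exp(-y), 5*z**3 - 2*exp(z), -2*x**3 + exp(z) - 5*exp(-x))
exp(z)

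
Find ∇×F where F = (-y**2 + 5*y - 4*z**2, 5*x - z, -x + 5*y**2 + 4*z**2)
(10*y + 1, 1 - 8*z, 2*y)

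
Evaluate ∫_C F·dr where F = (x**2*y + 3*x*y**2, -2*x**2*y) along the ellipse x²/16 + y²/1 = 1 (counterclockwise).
-16*pi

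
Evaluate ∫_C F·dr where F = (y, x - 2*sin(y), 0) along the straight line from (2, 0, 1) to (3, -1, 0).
-5 + 2*cos(1)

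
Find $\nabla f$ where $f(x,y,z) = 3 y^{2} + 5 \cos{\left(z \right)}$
(0, 6*y, -5*sin(z))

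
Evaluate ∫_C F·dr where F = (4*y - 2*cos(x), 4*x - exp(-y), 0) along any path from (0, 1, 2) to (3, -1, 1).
-12 - exp(-1) - 2*sin(3) + E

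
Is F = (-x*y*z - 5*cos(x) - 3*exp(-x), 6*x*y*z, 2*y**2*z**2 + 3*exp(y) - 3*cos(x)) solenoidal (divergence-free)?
No, ∇·F = 6*x*z + 4*y**2*z - y*z + 5*sin(x) + 3*exp(-x)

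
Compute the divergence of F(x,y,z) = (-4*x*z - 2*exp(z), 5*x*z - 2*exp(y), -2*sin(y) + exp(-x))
-4*z - 2*exp(y)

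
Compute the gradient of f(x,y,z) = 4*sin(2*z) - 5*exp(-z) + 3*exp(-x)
(-3*exp(-x), 0, 8*cos(2*z) + 5*exp(-z))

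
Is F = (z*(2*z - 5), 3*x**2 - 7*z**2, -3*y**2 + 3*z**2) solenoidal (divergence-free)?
No, ∇·F = 6*z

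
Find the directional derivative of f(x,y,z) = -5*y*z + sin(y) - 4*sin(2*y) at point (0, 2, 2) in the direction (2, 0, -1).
2*sqrt(5)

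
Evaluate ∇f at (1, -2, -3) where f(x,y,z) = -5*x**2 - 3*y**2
(-10, 12, 0)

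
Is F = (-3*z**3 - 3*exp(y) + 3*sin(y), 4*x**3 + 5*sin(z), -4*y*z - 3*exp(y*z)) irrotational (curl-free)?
No, ∇×F = (-3*z*exp(y*z) - 4*z - 5*cos(z), -9*z**2, 12*x**2 + 3*exp(y) - 3*cos(y))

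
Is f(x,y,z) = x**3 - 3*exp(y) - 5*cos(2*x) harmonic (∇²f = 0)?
No, ∇²f = 6*x - 3*exp(y) + 20*cos(2*x)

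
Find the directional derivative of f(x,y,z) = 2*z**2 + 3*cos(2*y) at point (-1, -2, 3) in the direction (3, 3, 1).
6*sqrt(19)*(3*sin(4) + 2)/19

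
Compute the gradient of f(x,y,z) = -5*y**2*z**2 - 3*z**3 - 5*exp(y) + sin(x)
(cos(x), -10*y*z**2 - 5*exp(y), z*(-10*y**2 - 9*z))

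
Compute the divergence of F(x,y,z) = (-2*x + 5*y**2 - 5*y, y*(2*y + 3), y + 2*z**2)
4*y + 4*z + 1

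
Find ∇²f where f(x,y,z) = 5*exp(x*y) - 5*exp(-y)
5*x**2*exp(x*y) + 5*y**2*exp(x*y) - 5*exp(-y)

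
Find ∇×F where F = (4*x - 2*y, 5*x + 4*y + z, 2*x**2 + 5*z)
(-1, -4*x, 7)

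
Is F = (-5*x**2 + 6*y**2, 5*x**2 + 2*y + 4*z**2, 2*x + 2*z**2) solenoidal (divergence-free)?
No, ∇·F = -10*x + 4*z + 2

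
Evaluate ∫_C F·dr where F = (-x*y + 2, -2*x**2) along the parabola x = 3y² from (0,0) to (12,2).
-1032/5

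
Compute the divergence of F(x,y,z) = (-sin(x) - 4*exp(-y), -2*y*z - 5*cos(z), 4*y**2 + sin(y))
-2*z - cos(x)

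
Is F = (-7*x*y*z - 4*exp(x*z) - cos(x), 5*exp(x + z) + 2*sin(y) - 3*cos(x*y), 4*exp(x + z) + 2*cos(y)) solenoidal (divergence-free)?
No, ∇·F = 3*x*sin(x*y) - 7*y*z - 4*z*exp(x*z) + 4*exp(x + z) + sin(x) + 2*cos(y)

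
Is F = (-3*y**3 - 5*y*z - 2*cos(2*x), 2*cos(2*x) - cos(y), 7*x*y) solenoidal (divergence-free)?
No, ∇·F = 4*sin(2*x) + sin(y)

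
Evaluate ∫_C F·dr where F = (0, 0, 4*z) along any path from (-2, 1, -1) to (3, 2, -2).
6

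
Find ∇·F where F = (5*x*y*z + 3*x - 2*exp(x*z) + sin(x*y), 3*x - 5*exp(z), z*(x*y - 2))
x*y + 5*y*z + y*cos(x*y) - 2*z*exp(x*z) + 1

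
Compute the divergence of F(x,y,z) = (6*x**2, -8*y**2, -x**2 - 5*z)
12*x - 16*y - 5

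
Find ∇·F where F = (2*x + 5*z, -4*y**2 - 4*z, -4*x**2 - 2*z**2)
-8*y - 4*z + 2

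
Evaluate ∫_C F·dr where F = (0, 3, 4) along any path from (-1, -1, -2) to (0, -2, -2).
-3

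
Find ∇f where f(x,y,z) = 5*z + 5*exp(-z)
(0, 0, 5 - 5*exp(-z))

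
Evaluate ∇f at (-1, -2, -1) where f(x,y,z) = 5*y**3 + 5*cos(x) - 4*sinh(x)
(-4*cosh(1) + 5*sin(1), 60, 0)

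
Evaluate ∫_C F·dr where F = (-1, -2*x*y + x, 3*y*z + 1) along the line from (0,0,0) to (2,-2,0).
-28/3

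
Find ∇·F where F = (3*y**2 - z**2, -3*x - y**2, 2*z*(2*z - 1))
-2*y + 8*z - 2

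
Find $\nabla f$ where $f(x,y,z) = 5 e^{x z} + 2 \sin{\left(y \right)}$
(5*z*exp(x*z), 2*cos(y), 5*x*exp(x*z))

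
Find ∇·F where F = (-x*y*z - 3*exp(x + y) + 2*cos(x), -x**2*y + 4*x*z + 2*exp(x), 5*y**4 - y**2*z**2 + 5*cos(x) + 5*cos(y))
-x**2 - 2*y**2*z - y*z - 3*exp(x + y) - 2*sin(x)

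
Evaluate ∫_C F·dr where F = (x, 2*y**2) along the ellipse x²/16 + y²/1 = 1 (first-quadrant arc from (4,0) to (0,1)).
-22/3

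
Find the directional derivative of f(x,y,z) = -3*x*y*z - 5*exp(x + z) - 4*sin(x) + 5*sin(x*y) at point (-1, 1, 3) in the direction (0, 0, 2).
3 - 5*exp(2)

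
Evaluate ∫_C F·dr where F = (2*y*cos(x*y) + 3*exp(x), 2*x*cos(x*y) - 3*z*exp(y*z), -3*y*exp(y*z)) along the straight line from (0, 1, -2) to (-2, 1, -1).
-3 - 2*sin(2) - 3*exp(-1) + 6*exp(-2)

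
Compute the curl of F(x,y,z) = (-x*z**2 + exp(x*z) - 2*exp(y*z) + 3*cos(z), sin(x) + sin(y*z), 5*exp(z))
(-y*cos(y*z), -2*x*z + x*exp(x*z) - 2*y*exp(y*z) - 3*sin(z), 2*z*exp(y*z) + cos(x))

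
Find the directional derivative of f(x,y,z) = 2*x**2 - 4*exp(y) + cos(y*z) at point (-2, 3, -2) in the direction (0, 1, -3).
-sqrt(10)*(11*sin(6) + 4*exp(3))/10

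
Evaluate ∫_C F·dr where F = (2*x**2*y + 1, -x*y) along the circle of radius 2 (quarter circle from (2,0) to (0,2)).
-2*pi - 14/3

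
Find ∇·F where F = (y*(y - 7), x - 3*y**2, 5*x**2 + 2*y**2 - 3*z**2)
-6*y - 6*z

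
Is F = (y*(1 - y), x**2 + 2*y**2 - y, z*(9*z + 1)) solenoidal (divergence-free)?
No, ∇·F = 4*y + 18*z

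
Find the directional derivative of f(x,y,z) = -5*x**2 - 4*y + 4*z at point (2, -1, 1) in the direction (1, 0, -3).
-16*sqrt(10)/5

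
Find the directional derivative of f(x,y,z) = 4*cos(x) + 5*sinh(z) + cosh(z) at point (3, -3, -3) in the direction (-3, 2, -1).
sqrt(14)*(-5*cosh(3) + 12*sin(3) + sinh(3))/14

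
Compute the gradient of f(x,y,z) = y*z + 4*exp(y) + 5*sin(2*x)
(10*cos(2*x), z + 4*exp(y), y)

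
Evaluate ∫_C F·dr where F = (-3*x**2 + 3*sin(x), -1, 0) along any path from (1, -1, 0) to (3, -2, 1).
-25 + 3*cos(1) - 3*cos(3)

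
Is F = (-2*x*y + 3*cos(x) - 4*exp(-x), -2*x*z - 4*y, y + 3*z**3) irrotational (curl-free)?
No, ∇×F = (2*x + 1, 0, 2*x - 2*z)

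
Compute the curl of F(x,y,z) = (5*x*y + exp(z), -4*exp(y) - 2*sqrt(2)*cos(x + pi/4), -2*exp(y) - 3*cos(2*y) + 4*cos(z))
(-2*exp(y) + 6*sin(2*y), exp(z), -5*x + 2*sqrt(2)*sin(x + pi/4))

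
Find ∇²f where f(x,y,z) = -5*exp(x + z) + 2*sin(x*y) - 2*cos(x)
-2*x**2*sin(x*y) - 2*y**2*sin(x*y) - 10*exp(x + z) + 2*cos(x)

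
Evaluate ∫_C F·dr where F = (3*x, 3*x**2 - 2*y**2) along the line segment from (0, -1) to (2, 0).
28/3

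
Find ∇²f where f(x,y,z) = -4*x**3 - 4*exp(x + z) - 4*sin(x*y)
4*x**2*sin(x*y) - 24*x + 4*y**2*sin(x*y) - 8*exp(x + z)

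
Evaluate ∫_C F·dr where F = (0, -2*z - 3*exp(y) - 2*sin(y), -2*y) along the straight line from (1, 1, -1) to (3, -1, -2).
-6 + 6*sinh(1)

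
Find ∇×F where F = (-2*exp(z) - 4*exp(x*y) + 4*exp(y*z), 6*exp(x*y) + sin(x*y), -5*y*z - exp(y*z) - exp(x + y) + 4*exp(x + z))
(-z*exp(y*z) - 5*z - exp(x + y), 4*y*exp(y*z) - 2*exp(z) + exp(x + y) - 4*exp(x + z), 4*x*exp(x*y) + 6*y*exp(x*y) + y*cos(x*y) - 4*z*exp(y*z))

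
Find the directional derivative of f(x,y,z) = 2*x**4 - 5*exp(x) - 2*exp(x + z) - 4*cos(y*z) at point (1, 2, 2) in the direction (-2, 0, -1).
2*sqrt(5)*(-8 - 4*sin(4) + 5*E + 3*exp(3))/5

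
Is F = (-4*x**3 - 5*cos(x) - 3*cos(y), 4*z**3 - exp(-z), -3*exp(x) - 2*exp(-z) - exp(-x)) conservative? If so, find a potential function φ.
No, ∇×F = (-12*z**2 - exp(-z), 3*exp(x) - exp(-x), -3*sin(y)) ≠ 0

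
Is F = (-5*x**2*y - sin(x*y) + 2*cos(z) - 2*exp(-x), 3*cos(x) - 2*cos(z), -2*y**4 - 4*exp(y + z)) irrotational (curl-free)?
No, ∇×F = (-8*y**3 - 4*exp(y + z) - 2*sin(z), -2*sin(z), 5*x**2 + x*cos(x*y) - 3*sin(x))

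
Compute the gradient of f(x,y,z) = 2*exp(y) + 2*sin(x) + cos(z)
(2*cos(x), 2*exp(y), -sin(z))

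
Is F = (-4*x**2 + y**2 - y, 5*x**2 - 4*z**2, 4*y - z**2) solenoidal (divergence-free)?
No, ∇·F = -8*x - 2*z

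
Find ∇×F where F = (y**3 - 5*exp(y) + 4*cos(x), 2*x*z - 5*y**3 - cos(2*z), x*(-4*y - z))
(-6*x - 2*sin(2*z), 4*y + z, -3*y**2 + 2*z + 5*exp(y))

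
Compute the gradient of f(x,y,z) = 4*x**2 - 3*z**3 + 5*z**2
(8*x, 0, z*(10 - 9*z))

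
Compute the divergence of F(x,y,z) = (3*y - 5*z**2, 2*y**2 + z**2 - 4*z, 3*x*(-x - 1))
4*y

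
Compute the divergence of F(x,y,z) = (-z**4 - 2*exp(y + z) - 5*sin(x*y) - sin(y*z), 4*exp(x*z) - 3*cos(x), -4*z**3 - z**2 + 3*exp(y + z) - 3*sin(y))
-5*y*cos(x*y) - 12*z**2 - 2*z + 3*exp(y + z)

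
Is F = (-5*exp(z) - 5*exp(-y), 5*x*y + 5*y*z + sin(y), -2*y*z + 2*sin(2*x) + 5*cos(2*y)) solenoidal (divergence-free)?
No, ∇·F = 5*x - 2*y + 5*z + cos(y)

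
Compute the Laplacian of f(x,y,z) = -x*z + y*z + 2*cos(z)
-2*cos(z)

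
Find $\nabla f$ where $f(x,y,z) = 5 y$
(0, 5, 0)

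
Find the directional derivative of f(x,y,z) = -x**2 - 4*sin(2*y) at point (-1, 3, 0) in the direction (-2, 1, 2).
-8*cos(6)/3 - 4/3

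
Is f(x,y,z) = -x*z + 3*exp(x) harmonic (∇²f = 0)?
No, ∇²f = 3*exp(x)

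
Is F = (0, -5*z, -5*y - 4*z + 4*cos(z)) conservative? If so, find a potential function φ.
Yes, F is conservative. φ = -5*y*z - 2*z**2 + 4*sin(z)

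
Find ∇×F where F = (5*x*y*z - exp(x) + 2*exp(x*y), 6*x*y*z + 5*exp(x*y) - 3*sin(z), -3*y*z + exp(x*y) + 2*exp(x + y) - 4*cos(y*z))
(-6*x*y + x*exp(x*y) + 4*z*sin(y*z) - 3*z + 2*exp(x + y) + 3*cos(z), 5*x*y - y*exp(x*y) - 2*exp(x + y), -5*x*z - 2*x*exp(x*y) + 6*y*z + 5*y*exp(x*y))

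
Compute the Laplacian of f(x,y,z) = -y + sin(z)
-sin(z)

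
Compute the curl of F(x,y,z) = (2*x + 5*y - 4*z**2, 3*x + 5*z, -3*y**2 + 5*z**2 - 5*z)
(-6*y - 5, -8*z, -2)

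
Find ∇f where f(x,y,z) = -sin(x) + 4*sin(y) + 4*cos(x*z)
(-4*z*sin(x*z) - cos(x), 4*cos(y), -4*x*sin(x*z))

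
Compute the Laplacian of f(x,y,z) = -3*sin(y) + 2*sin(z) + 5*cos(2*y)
3*sin(y) - 2*sin(z) - 20*cos(2*y)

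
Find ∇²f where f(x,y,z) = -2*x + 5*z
0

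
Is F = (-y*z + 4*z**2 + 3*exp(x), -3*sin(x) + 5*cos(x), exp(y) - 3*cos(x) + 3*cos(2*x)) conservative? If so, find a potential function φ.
No, ∇×F = (exp(y), -y + 8*z - 3*sin(x) + 6*sin(2*x), z - 5*sin(x) - 3*cos(x)) ≠ 0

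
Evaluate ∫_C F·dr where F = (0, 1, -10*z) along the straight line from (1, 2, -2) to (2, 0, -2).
-2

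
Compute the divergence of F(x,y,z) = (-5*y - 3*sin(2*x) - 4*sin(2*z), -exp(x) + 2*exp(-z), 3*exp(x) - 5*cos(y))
-6*cos(2*x)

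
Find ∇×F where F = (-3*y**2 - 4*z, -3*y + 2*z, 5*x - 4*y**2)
(-8*y - 2, -9, 6*y)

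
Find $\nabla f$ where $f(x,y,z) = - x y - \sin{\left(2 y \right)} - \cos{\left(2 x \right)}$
(-y + 2*sin(2*x), -x - 2*cos(2*y), 0)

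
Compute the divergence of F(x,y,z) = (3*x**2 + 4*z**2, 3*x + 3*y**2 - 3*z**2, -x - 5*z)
6*x + 6*y - 5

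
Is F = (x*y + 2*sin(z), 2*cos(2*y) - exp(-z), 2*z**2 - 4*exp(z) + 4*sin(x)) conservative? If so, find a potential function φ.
No, ∇×F = (-exp(-z), -4*cos(x) + 2*cos(z), -x) ≠ 0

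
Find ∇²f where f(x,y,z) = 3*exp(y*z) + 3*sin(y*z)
3*(y**2 + z**2)*(exp(y*z) - sin(y*z))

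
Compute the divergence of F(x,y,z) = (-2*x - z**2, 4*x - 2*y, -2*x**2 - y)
-4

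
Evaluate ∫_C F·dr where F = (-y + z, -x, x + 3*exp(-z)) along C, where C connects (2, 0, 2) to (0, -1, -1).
-3*E - 4 + 3*exp(-2)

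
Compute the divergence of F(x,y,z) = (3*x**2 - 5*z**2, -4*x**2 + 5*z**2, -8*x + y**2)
6*x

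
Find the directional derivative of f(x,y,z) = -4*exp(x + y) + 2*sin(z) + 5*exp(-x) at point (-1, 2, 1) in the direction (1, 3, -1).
-sqrt(11)*(2*cos(1) + 21*E)/11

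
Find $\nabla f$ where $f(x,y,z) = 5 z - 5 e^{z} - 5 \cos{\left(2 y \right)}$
(0, 10*sin(2*y), 5 - 5*exp(z))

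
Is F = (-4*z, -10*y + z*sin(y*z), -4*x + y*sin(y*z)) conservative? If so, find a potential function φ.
Yes, F is conservative. φ = -4*x*z - 5*y**2 - cos(y*z)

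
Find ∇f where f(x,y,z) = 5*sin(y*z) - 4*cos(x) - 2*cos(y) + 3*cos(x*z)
(-3*z*sin(x*z) + 4*sin(x), 5*z*cos(y*z) + 2*sin(y), -3*x*sin(x*z) + 5*y*cos(y*z))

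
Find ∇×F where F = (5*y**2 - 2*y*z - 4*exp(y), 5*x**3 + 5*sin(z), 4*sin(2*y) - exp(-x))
(8*cos(2*y) - 5*cos(z), -2*y - exp(-x), 15*x**2 - 10*y + 2*z + 4*exp(y))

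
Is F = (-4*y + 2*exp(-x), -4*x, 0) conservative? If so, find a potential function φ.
Yes, F is conservative. φ = -4*x*y - 2*exp(-x)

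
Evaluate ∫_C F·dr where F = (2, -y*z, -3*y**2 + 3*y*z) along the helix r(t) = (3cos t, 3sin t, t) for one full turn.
-81*pi/2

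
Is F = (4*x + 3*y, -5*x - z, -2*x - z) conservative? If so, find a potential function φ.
No, ∇×F = (1, 2, -8) ≠ 0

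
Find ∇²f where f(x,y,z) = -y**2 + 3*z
-2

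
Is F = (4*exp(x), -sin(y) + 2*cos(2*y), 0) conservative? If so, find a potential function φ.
Yes, F is conservative. φ = 4*exp(x) + sin(2*y) + cos(y)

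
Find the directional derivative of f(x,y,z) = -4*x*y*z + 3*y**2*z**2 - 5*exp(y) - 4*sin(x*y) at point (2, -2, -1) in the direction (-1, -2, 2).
8*cos(4)/3 + 10*exp(-2)/3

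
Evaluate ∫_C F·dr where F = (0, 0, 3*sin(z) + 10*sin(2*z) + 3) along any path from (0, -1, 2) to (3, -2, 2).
0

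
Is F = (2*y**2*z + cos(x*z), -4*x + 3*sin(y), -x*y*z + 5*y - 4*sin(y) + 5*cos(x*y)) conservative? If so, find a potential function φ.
No, ∇×F = (-x*z - 5*x*sin(x*y) - 4*cos(y) + 5, -x*sin(x*z) + 2*y**2 + y*z + 5*y*sin(x*y), -4*y*z - 4) ≠ 0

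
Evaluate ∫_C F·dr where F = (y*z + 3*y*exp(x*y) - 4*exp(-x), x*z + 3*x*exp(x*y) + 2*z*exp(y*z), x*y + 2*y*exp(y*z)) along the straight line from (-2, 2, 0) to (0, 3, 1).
-4*exp(2) - 3*exp(-4) + 5 + 2*exp(3)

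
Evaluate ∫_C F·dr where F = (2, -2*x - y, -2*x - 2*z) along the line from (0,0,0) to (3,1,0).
5/2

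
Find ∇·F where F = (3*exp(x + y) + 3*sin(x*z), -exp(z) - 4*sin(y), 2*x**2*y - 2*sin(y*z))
-2*y*cos(y*z) + 3*z*cos(x*z) + 3*exp(x + y) - 4*cos(y)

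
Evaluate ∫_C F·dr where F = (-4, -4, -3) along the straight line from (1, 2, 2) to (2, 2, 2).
-4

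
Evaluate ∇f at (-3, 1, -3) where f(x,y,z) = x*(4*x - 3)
(-27, 0, 0)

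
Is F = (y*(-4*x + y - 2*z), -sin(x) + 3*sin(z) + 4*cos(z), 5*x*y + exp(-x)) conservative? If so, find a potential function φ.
No, ∇×F = (5*x + 4*sin(z) - 3*cos(z), -7*y + exp(-x), 4*x - 2*y + 2*z - cos(x)) ≠ 0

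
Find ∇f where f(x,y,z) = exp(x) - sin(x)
(exp(x) - cos(x), 0, 0)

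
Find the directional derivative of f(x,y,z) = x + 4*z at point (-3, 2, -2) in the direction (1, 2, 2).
3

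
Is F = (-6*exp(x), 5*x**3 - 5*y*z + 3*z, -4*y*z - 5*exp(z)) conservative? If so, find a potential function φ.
No, ∇×F = (5*y - 4*z - 3, 0, 15*x**2) ≠ 0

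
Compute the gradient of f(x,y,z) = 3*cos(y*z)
(0, -3*z*sin(y*z), -3*y*sin(y*z))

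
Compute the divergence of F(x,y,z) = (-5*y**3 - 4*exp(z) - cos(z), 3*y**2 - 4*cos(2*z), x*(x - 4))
6*y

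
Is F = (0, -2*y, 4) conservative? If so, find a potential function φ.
Yes, F is conservative. φ = -y**2 + 4*z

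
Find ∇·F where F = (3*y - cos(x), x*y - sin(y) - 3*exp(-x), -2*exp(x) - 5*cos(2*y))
x + sin(x) - cos(y)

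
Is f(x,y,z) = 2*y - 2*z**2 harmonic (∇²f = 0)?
No, ∇²f = -4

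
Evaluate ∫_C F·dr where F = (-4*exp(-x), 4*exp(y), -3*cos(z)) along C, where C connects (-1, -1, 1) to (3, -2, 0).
-4*E - 4*exp(-1) + 4*exp(-3) + 4*exp(-2) + 3*sin(1)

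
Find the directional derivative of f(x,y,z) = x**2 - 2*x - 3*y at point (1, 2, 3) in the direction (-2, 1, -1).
-sqrt(6)/2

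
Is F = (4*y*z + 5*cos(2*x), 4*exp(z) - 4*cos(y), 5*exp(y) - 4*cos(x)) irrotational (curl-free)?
No, ∇×F = (5*exp(y) - 4*exp(z), 4*y - 4*sin(x), -4*z)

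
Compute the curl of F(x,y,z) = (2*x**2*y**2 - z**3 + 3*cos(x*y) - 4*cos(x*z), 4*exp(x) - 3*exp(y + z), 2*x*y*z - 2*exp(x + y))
(2*x*z - 2*exp(x + y) + 3*exp(y + z), 4*x*sin(x*z) - 2*y*z - 3*z**2 + 2*exp(x + y), -4*x**2*y + 3*x*sin(x*y) + 4*exp(x))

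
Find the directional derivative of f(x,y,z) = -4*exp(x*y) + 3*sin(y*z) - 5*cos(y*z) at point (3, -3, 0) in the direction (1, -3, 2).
3*sqrt(14)*(8 - 3*exp(9))*exp(-9)/7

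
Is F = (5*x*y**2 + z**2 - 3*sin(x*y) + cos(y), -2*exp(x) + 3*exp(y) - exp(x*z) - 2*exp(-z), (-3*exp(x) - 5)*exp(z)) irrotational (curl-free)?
No, ∇×F = (x*exp(x*z) - 2*exp(-z), 2*z + 3*exp(x + z), -10*x*y + 3*x*cos(x*y) - z*exp(x*z) - 2*exp(x) + sin(y))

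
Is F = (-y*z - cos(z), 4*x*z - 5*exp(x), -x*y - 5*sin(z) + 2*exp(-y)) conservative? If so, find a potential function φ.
No, ∇×F = (-5*x - 2*exp(-y), sin(z), 5*z - 5*exp(x)) ≠ 0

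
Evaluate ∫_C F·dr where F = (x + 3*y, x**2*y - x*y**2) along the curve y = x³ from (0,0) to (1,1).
53/40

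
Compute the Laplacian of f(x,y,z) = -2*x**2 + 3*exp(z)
3*exp(z) - 4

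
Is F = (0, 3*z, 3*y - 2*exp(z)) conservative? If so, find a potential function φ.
Yes, F is conservative. φ = 3*y*z - 2*exp(z)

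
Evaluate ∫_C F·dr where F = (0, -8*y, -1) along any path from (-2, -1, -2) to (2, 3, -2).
-32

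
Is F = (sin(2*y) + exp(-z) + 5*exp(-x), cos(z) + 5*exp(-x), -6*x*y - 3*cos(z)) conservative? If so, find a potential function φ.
No, ∇×F = (-6*x + sin(z), 6*y - exp(-z), -2*cos(2*y) - 5*exp(-x)) ≠ 0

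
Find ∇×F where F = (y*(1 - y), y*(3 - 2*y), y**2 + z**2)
(2*y, 0, 2*y - 1)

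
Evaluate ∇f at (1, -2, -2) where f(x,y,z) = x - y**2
(1, 4, 0)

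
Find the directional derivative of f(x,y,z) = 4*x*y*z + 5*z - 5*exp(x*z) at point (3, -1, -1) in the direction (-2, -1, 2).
-10/3 - 40*exp(-3)/3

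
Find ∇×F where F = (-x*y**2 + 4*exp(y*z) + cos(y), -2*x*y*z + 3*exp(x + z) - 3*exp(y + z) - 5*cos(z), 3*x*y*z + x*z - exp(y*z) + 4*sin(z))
(2*x*y + 3*x*z - z*exp(y*z) - 3*exp(x + z) + 3*exp(y + z) - 5*sin(z), -3*y*z + 4*y*exp(y*z) - z, 2*x*y - 2*y*z - 4*z*exp(y*z) + 3*exp(x + z) + sin(y))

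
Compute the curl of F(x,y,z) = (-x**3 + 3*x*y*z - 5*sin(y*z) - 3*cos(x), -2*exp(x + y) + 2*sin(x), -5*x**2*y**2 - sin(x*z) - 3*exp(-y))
(-10*x**2*y + 3*exp(-y), 10*x*y**2 + 3*x*y - 5*y*cos(y*z) + z*cos(x*z), -3*x*z + 5*z*cos(y*z) - 2*exp(x + y) + 2*cos(x))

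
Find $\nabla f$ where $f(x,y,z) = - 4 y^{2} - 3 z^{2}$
(0, -8*y, -6*z)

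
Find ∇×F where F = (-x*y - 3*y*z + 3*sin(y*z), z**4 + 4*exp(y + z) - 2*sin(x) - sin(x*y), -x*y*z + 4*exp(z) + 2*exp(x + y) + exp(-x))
(-x*z - 4*z**3 + 2*exp(x + y) - 4*exp(y + z), y*z + 3*y*cos(y*z) - 3*y - 2*exp(x + y) + exp(-x), x - y*cos(x*y) - 3*z*cos(y*z) + 3*z - 2*cos(x))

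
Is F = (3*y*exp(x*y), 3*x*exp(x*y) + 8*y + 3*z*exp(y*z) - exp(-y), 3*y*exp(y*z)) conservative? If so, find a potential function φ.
Yes, F is conservative. φ = 4*y**2 + 3*exp(x*y) + 3*exp(y*z) + exp(-y)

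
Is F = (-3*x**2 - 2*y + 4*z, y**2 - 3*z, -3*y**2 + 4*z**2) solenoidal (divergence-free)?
No, ∇·F = -6*x + 2*y + 8*z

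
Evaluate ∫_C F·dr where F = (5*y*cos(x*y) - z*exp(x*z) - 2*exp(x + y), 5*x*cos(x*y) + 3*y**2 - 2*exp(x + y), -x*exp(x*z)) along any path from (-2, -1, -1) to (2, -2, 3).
-exp(6) - 9 - 5*sin(2) + 2*exp(-3) - 5*sin(4) + exp(2)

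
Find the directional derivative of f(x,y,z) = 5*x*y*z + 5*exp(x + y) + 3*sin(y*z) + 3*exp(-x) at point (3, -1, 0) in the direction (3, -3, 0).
-3*sqrt(2)*exp(-3)/2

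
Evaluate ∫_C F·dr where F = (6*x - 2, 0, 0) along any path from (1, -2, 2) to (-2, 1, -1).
15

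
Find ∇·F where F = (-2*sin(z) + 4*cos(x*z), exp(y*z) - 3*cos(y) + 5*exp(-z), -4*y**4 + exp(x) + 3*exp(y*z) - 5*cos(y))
3*y*exp(y*z) + z*exp(y*z) - 4*z*sin(x*z) + 3*sin(y)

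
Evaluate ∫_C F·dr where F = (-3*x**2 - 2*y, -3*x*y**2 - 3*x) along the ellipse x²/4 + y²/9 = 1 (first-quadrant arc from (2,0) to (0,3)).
8 - 93*pi/8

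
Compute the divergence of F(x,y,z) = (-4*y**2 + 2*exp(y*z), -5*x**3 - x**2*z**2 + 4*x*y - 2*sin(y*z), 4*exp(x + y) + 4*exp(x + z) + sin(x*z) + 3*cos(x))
x*cos(x*z) + 4*x - 2*z*cos(y*z) + 4*exp(x + z)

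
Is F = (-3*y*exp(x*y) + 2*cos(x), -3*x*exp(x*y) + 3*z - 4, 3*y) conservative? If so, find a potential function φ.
Yes, F is conservative. φ = 3*y*z - 4*y - 3*exp(x*y) + 2*sin(x)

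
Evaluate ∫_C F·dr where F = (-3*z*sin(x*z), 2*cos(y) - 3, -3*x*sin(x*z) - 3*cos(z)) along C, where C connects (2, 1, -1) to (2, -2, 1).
-8*sin(1) - 2*sin(2) + 9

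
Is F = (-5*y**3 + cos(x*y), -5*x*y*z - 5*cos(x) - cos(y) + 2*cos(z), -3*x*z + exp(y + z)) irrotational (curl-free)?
No, ∇×F = (5*x*y + exp(y + z) + 2*sin(z), 3*z, x*sin(x*y) + 15*y**2 - 5*y*z + 5*sin(x))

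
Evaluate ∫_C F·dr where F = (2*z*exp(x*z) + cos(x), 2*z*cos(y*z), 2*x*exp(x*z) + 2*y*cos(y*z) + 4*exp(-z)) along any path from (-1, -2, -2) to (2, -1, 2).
-sin(2) - 4*exp(-2) + sin(1) - 2*sin(4) + 2*exp(2) + 2*exp(4)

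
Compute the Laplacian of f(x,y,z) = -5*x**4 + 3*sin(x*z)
-3*x**2*sin(x*z) - 60*x**2 - 3*z**2*sin(x*z)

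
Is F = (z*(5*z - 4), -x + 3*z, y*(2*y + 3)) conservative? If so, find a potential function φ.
No, ∇×F = (4*y, 10*z - 4, -1) ≠ 0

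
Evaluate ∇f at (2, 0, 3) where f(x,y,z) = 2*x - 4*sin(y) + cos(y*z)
(2, -4, 0)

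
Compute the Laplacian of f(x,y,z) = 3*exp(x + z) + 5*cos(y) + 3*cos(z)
6*exp(x + z) - 5*cos(y) - 3*cos(z)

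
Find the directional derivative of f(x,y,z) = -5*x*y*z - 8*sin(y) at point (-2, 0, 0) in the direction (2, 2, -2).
-8*sqrt(3)/3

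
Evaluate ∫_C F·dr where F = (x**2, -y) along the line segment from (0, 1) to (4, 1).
64/3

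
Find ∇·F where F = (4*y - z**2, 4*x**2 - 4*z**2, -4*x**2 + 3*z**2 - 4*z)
6*z - 4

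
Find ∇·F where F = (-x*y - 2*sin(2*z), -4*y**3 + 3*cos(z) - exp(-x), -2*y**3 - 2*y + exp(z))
-12*y**2 - y + exp(z)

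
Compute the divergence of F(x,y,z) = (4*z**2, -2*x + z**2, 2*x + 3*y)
0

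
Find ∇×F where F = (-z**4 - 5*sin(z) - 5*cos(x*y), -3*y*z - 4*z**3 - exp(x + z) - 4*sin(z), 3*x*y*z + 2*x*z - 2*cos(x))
(3*x*z + 3*y + 12*z**2 + exp(x + z) + 4*cos(z), -3*y*z - 4*z**3 - 2*z - 2*sin(x) - 5*cos(z), -5*x*sin(x*y) - exp(x + z))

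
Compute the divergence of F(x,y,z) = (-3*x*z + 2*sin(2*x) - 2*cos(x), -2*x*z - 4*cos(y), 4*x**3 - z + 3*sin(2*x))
-3*z + 2*sin(x) + 4*sin(y) + 4*cos(2*x) - 1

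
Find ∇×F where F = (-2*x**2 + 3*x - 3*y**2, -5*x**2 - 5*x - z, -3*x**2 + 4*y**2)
(8*y + 1, 6*x, -10*x + 6*y - 5)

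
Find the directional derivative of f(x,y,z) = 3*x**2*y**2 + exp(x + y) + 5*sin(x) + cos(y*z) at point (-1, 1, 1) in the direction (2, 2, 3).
sqrt(17)*(-5*sin(1) + 4 + 10*cos(1))/17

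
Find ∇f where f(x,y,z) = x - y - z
(1, -1, -1)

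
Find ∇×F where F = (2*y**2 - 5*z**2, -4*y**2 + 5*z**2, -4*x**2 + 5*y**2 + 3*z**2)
(10*y - 10*z, 8*x - 10*z, -4*y)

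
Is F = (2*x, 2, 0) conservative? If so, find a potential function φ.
Yes, F is conservative. φ = x**2 + 2*y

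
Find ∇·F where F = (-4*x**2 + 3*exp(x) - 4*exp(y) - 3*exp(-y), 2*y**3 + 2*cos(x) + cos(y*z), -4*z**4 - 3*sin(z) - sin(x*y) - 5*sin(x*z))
-5*x*cos(x*z) - 8*x + 6*y**2 - 16*z**3 - z*sin(y*z) + 3*exp(x) - 3*cos(z)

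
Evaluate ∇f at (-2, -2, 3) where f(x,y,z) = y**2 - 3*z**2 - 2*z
(0, -4, -20)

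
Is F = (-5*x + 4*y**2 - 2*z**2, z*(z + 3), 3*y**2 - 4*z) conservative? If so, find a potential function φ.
No, ∇×F = (6*y - 2*z - 3, -4*z, -8*y) ≠ 0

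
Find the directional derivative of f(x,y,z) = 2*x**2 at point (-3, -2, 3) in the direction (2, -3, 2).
-24*sqrt(17)/17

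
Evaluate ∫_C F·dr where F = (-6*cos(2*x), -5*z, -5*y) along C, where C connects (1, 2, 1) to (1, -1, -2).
0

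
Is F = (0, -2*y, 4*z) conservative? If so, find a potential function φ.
Yes, F is conservative. φ = -y**2 + 2*z**2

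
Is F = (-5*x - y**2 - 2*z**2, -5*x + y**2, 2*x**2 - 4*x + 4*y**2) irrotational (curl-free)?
No, ∇×F = (8*y, -4*x - 4*z + 4, 2*y - 5)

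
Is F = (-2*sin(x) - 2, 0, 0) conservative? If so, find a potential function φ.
Yes, F is conservative. φ = -2*x + 2*cos(x)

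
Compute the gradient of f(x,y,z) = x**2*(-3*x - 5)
(x*(-9*x - 10), 0, 0)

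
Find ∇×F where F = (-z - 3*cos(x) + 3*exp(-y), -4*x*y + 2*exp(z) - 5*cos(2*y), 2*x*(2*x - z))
(-2*exp(z), -8*x + 2*z - 1, -4*y + 3*exp(-y))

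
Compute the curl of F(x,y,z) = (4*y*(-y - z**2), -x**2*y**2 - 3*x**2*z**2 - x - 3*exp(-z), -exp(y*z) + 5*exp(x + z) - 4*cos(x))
(6*x**2*z - z*exp(y*z) - 3*exp(-z), -8*y*z - 5*exp(x + z) - 4*sin(x), -2*x*y**2 - 6*x*z**2 + 8*y + 4*z**2 - 1)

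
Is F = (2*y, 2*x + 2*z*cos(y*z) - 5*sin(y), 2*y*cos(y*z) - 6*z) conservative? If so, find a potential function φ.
Yes, F is conservative. φ = 2*x*y - 3*z**2 + 2*sin(y*z) + 5*cos(y)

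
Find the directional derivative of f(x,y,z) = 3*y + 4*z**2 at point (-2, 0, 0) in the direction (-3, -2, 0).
-6*sqrt(13)/13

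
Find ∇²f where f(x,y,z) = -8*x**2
-16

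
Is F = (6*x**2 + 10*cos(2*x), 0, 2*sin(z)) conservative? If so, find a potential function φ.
Yes, F is conservative. φ = 2*x**3 + 5*sin(2*x) - 2*cos(z)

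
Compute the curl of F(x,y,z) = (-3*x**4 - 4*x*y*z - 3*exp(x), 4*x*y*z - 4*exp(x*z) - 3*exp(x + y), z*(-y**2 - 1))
(-4*x*y + 4*x*exp(x*z) - 2*y*z, -4*x*y, 4*x*z + 4*y*z - 4*z*exp(x*z) - 3*exp(x + y))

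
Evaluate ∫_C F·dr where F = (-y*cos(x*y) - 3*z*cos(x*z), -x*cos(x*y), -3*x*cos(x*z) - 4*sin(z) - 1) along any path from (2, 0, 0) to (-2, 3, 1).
-5 + sin(6) + 4*cos(1) + 3*sin(2)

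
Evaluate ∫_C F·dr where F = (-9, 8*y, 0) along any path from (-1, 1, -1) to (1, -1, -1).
-18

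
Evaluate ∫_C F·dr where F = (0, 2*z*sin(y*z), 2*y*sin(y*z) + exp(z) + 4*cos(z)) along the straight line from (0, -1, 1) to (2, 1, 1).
0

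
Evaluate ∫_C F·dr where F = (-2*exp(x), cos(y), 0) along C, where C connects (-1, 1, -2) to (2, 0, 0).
-2*exp(2) - sin(1) + 2*exp(-1)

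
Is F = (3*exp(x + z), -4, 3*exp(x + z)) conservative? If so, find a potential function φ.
Yes, F is conservative. φ = -4*y + 3*exp(x + z)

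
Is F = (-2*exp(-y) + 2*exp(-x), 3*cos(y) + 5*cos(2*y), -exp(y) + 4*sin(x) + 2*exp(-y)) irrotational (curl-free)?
No, ∇×F = (sinh(y) - 3*cosh(y), -4*cos(x), -2*exp(-y))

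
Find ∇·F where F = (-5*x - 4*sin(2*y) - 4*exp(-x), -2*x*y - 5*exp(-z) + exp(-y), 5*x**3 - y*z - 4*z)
-2*x - y - 9 - exp(-y) + 4*exp(-x)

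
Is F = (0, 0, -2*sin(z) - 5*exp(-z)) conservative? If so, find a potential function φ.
Yes, F is conservative. φ = 2*cos(z) + 5*exp(-z)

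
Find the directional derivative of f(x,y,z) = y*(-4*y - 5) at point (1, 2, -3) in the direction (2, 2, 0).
-21*sqrt(2)/2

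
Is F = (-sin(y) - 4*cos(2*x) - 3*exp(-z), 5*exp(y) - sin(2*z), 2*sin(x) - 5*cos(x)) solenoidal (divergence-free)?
No, ∇·F = 5*exp(y) + 8*sin(2*x)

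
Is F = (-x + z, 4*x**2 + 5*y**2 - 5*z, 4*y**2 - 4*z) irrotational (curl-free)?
No, ∇×F = (8*y + 5, 1, 8*x)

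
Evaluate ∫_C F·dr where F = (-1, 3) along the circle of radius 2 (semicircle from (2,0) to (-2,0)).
4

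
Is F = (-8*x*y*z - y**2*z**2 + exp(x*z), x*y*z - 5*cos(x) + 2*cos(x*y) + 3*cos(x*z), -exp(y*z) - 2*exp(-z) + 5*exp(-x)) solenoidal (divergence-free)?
No, ∇·F = x*z - 2*x*sin(x*y) - 8*y*z - y*exp(y*z) + z*exp(x*z) + 2*exp(-z)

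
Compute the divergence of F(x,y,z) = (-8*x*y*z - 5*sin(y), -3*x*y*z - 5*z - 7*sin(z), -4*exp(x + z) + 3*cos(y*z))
-3*x*z - 8*y*z - 3*y*sin(y*z) - 4*exp(x + z)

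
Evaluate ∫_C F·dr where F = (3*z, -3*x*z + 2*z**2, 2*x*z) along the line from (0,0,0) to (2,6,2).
10/3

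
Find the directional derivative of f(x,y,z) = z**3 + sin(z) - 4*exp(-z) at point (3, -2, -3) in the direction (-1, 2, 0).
0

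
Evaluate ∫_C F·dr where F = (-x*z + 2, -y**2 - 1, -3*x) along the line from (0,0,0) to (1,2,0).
-8/3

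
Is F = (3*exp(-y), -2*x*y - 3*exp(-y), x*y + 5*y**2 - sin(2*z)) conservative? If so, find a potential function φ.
No, ∇×F = (x + 10*y, -y, -2*y + 3*exp(-y)) ≠ 0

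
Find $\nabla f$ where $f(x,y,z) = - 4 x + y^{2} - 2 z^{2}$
(-4, 2*y, -4*z)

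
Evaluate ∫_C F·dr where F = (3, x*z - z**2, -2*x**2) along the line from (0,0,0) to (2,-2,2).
2/3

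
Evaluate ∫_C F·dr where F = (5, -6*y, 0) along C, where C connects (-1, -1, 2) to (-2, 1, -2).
-5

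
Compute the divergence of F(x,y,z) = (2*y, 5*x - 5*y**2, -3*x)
-10*y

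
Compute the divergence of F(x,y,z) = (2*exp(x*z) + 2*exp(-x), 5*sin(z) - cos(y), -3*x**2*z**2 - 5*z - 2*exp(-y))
-6*x**2*z + 2*z*exp(x*z) + sin(y) - 5 - 2*exp(-x)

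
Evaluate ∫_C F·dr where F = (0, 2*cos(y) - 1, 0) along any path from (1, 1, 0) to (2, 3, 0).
-2 - 2*sin(1) + 2*sin(3)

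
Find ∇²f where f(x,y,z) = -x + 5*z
0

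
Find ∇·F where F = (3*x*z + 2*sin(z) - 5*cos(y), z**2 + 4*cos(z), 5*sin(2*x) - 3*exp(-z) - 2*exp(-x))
3*z + 3*exp(-z)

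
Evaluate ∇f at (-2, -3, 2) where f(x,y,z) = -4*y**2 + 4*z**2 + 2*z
(0, 24, 18)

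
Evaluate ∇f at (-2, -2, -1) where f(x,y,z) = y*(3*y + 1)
(0, -11, 0)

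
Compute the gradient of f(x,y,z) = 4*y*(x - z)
(4*y, 4*x - 4*z, -4*y)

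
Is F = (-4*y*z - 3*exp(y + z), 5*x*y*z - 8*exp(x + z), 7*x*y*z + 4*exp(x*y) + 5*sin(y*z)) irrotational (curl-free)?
No, ∇×F = (-5*x*y + 7*x*z + 4*x*exp(x*y) + 5*z*cos(y*z) + 8*exp(x + z), -7*y*z - 4*y*exp(x*y) - 4*y - 3*exp(y + z), 5*y*z + 4*z - 8*exp(x + z) + 3*exp(y + z))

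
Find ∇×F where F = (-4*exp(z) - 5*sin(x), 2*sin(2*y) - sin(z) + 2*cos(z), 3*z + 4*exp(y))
(4*exp(y) + 2*sin(z) + cos(z), -4*exp(z), 0)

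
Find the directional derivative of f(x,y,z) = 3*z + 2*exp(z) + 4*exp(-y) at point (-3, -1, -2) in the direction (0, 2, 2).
sqrt(2)*(-4*exp(3) + 2 + 3*exp(2))*exp(-2)/2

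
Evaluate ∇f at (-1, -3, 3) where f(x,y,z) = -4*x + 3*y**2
(-4, -18, 0)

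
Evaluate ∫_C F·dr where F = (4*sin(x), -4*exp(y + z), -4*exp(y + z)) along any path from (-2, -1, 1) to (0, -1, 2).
-4*E + 4*cos(2)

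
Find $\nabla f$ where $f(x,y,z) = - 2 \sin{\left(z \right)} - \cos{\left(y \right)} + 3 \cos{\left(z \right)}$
(0, sin(y), -3*sin(z) - 2*cos(z))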